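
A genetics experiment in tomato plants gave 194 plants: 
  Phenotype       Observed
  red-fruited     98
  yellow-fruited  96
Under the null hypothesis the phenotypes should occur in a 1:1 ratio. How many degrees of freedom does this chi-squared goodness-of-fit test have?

A goodness-of-fit test with 2 phenotype classes has df = 2 − 1 = 1.

1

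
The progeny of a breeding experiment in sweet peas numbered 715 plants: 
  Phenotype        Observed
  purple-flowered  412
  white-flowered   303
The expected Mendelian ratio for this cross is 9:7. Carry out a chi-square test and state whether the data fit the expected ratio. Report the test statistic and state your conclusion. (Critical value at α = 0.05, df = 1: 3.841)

0.547; consistent

Expected counts for N = 715 under a 9:7 ratio (total parts = 16):
  purple-flowered: 715 × 9/16 = 402.1875
  white-flowered: 715 × 7/16 = 312.8125
χ² = Σ (O − E)² / E
  purple-flowered: (412 − 402.1875)² / 402.1875 = 0.2394
  white-flowered: (303 − 312.8125)² / 312.8125 = 0.3078
χ² = 0.2394 + 0.3078 = 0.5472 ≈ 0.547
Degrees of freedom = 2 − 1 = 1; critical value at α = 0.05 is 3.841.
Since 0.547 < 3.841, we fail to reject the null hypothesis — the data are consistent with the 9:7 ratio.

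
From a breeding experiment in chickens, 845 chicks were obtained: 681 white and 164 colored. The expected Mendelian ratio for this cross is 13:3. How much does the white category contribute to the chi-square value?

Expected counts for N = 845 under a 13:3 ratio (total parts = 16):
  white: 845 × 13/16 = 686.5625
  colored: 845 × 3/16 = 158.4375
Contribution of white: (681 − 686.5625)² / 686.5625 = 0.0451

0.045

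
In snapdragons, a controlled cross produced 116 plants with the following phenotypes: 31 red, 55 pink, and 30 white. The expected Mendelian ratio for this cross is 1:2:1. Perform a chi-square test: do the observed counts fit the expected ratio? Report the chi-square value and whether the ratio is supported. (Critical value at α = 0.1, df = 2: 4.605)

0.328; consistent

The 1:2:1 ratio has 4 parts, so with N = 116 the expected counts are:
  red: 116 × 1/4 = 29
  pink: 116 × 2/4 = 58
  white: 116 × 1/4 = 29
χ² = Σ (O − E)² / E
  red: (31 − 29)² / 29 = 0.1379
  pink: (55 − 58)² / 58 = 0.1552
  white: (30 − 29)² / 29 = 0.0345
χ² = 0.1379 + 0.1552 + 0.0345 = 0.3276 ≈ 0.328
Degrees of freedom = 3 − 1 = 2; critical value at α = 0.1 is 4.605.
Since 0.328 < 4.605, we fail to reject the null hypothesis — the data are consistent with the 1:2:1 ratio.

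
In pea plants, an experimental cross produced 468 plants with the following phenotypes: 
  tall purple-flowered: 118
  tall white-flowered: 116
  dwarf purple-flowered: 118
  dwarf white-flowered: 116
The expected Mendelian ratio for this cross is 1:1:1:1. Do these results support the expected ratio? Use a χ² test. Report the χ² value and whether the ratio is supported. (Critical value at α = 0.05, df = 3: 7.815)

The 1:1:1:1 ratio has 4 parts, so with N = 468 the expected counts are:
  tall purple-flowered: 468 × 1/4 = 117
  tall white-flowered: 468 × 1/4 = 117
  dwarf purple-flowered: 468 × 1/4 = 117
  dwarf white-flowered: 468 × 1/4 = 117
χ² = Σ (O − E)² / E
  tall purple-flowered: (118 − 117)² / 117 = 0.0085
  tall white-flowered: (116 − 117)² / 117 = 0.0085
  dwarf purple-flowered: (118 − 117)² / 117 = 0.0085
  dwarf white-flowered: (116 − 117)² / 117 = 0.0085
χ² = 0.0085 + 0.0085 + 0.0085 + 0.0085 = 0.034
Degrees of freedom = 4 − 1 = 3; critical value at α = 0.05 is 7.815.
Since 0.034 < 7.815, we fail to reject the null hypothesis — the data are consistent with the 1:1:1:1 ratio.

0.034; consistent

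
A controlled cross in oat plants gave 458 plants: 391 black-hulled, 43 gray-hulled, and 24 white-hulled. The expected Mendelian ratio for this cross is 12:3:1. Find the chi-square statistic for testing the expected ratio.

28.722

Expected counts for N = 458 under a 12:3:1 ratio (total parts = 16):
  black-hulled: 458 × 12/16 = 343.5
  gray-hulled: 458 × 3/16 = 85.875
  white-hulled: 458 × 1/16 = 28.625
χ² = Σ (O − E)² / E
  black-hulled: (391 − 343.5)² / 343.5 = 6.5684
  gray-hulled: (43 − 85.875)² / 85.875 = 21.4063
  white-hulled: (24 − 28.625)² / 28.625 = 0.7473
χ² = 6.5684 + 21.4063 + 0.7473 = 28.722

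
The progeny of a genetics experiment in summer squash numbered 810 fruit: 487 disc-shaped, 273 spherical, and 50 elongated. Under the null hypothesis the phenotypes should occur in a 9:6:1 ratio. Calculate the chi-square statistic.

5.281

Expected counts for N = 810 under a 9:6:1 ratio (total parts = 16):
  disc-shaped: 810 × 9/16 = 455.625
  spherical: 810 × 6/16 = 303.75
  elongated: 810 × 1/16 = 50.625
χ² = Σ (O − E)² / E
  disc-shaped: (487 − 455.625)² / 455.625 = 2.1605
  spherical: (273 − 303.75)² / 303.75 = 3.1130
  elongated: (50 − 50.625)² / 50.625 = 0.0077
χ² = 2.1605 + 3.1130 + 0.0077 = 5.2812 ≈ 5.281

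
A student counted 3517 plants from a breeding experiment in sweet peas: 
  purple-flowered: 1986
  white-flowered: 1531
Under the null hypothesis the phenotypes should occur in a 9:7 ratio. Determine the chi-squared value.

The 9:7 ratio has 16 parts, so with N = 3517 the expected counts are:
  purple-flowered: 3517 × 9/16 = 1978.3125
  white-flowered: 3517 × 7/16 = 1538.6875
χ² = Σ (O − E)² / E
  purple-flowered: (1986 − 1978.3125)² / 1978.3125 = 0.0299
  white-flowered: (1531 − 1538.6875)² / 1538.6875 = 0.0384
χ² = 0.0299 + 0.0384 = 0.0683 ≈ 0.068

0.068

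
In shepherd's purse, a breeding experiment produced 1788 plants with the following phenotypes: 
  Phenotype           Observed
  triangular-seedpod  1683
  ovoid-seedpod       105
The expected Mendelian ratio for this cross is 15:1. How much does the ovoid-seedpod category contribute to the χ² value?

Total ratio parts = 16. Expected numbers out of 1788:
  triangular-seedpod: 1788 × 15/16 = 1676.25
  ovoid-seedpod: 1788 × 1/16 = 111.75
Contribution of ovoid-seedpod: (105 − 111.75)² / 111.75 = 0.4077

0.408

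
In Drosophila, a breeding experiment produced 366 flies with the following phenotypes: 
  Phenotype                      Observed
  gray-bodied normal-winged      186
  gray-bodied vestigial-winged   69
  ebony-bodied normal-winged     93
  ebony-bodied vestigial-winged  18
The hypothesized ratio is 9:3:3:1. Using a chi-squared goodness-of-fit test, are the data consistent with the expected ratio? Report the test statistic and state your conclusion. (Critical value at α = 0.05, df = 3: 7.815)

11.617; not consistent

Expected counts for N = 366 under a 9:3:3:1 ratio (total parts = 16):
  gray-bodied normal-winged: 366 × 9/16 = 205.875
  gray-bodied vestigial-winged: 366 × 3/16 = 68.625
  ebony-bodied normal-winged: 366 × 3/16 = 68.625
  ebony-bodied vestigial-winged: 366 × 1/16 = 22.875
χ² = Σ (O − E)² / E
  gray-bodied normal-winged: (186 − 205.875)² / 205.875 = 1.9187
  gray-bodied vestigial-winged: (69 − 68.625)² / 68.625 = 0.0020
  ebony-bodied normal-winged: (93 − 68.625)² / 68.625 = 8.6578
  ebony-bodied vestigial-winged: (18 − 22.875)² / 22.875 = 1.0389
χ² = 1.9187 + 0.0020 + 8.6578 + 1.0389 = 11.6174 ≈ 11.617
Degrees of freedom = 4 − 1 = 3; critical value at α = 0.05 is 7.815.
Since 11.617 > 7.815, we reject the null hypothesis — the data do not fit the 9:3:3:1 ratio.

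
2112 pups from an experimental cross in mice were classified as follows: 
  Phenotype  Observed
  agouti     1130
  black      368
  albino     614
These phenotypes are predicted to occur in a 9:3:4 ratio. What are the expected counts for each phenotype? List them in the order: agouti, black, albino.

Expected counts for N = 2112 under a 9:3:4 ratio (total parts = 16):
  agouti: 2112 × 9/16 = 1188
  black: 2112 × 3/16 = 396
  albino: 2112 × 4/16 = 528

1188, 396, 528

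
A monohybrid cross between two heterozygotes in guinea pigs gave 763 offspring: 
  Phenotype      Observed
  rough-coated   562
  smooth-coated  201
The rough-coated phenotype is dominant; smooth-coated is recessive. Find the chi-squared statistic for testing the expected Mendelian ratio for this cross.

For a monohybrid cross between heterozygotes with complete dominance, the expected phenotypic ratio is 3:1.
Under the 3:1 hypothesis (Σ ratio = 4, N = 763):
  rough-coated: 763 × 3/4 = 572.25
  smooth-coated: 763 × 1/4 = 190.75
χ² = Σ (O − E)² / E
  rough-coated: (562 − 572.25)² / 572.25 = 0.1836
  smooth-coated: (201 − 190.75)² / 190.75 = 0.5508
χ² = 0.1836 + 0.5508 = 0.7344 ≈ 0.734

0.734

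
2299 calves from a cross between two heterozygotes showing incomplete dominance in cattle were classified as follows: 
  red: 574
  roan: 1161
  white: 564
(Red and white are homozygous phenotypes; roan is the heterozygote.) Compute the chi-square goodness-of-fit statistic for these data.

0.317

With incomplete dominance, a heterozygote × heterozygote cross gives a 1:2:1 phenotypic ratio.
Total ratio parts = 4. Expected numbers out of 2299:
  red: 2299 × 1/4 = 574.75
  roan: 2299 × 2/4 = 1149.5
  white: 2299 × 1/4 = 574.75
χ² = Σ (O − E)² / E
  red: (574 − 574.75)² / 574.75 = 0.0010
  roan: (1161 − 1149.5)² / 1149.5 = 0.1151
  white: (564 − 574.75)² / 574.75 = 0.2011
χ² = 0.0010 + 0.1151 + 0.2011 = 0.3172 ≈ 0.317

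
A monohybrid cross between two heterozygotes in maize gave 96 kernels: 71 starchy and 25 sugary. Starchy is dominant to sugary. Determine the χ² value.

For a monohybrid cross between heterozygotes with complete dominance, the expected phenotypic ratio is 3:1.
The 3:1 ratio has 4 parts, so with N = 96 the expected counts are:
  starchy: 96 × 3/4 = 72
  sugary: 96 × 1/4 = 24
χ² = Σ (O − E)² / E
  starchy: (71 − 72)² / 72 = 0.0139
  sugary: (25 − 24)² / 24 = 0.0417
χ² = 0.0139 + 0.0417 = 0.0556 ≈ 0.056

0.056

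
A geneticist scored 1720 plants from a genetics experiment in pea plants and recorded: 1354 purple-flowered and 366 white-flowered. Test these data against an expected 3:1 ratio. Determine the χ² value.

12.701

Under the 3:1 hypothesis (Σ ratio = 4, N = 1720):
  purple-flowered: 1720 × 3/4 = 1290
  white-flowered: 1720 × 1/4 = 430
χ² = Σ (O − E)² / E
  purple-flowered: (1354 − 1290)² / 1290 = 3.1752
  white-flowered: (366 − 430)² / 430 = 9.5256
χ² = 3.1752 + 9.5256 = 12.7008 ≈ 12.701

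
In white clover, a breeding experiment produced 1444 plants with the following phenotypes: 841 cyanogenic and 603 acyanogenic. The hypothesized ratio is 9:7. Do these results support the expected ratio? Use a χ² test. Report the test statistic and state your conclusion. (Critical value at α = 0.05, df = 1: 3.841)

2.326; consistent

Expected counts for N = 1444 under a 9:7 ratio (total parts = 16):
  cyanogenic: 1444 × 9/16 = 812.25
  acyanogenic: 1444 × 7/16 = 631.75
χ² = Σ (O − E)² / E
  cyanogenic: (841 − 812.25)² / 812.25 = 1.0176
  acyanogenic: (603 − 631.75)² / 631.75 = 1.3084
χ² = 1.0176 + 1.3084 = 2.326
Degrees of freedom = 2 − 1 = 1; critical value at α = 0.05 is 3.841.
Since 2.326 < 3.841, we fail to reject the null hypothesis — the data are consistent with the 9:7 ratio.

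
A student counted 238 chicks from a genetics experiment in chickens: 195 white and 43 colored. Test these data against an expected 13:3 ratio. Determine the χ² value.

0.073

Total ratio parts = 16. Expected numbers out of 238:
  white: 238 × 13/16 = 193.375
  colored: 238 × 3/16 = 44.625
χ² = Σ (O − E)² / E
  white: (195 − 193.375)² / 193.375 = 0.0137
  colored: (43 − 44.625)² / 44.625 = 0.0592
χ² = 0.0137 + 0.0592 = 0.0729 ≈ 0.073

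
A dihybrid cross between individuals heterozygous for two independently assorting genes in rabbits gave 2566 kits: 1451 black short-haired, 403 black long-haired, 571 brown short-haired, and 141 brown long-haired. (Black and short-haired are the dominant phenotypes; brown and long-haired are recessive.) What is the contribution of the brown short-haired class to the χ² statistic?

A dihybrid F₂ with independent assortment and complete dominance at both loci gives a 9:3:3:1 phenotypic ratio.
Under the 9:3:3:1 hypothesis (Σ ratio = 16, N = 2566):
  black short-haired: 2566 × 9/16 = 1443.375
  black long-haired: 2566 × 3/16 = 481.125
  brown short-haired: 2566 × 3/16 = 481.125
  brown long-haired: 2566 × 1/16 = 160.375
Contribution of brown short-haired: (571 − 481.125)² / 481.125 = 16.7888

16.789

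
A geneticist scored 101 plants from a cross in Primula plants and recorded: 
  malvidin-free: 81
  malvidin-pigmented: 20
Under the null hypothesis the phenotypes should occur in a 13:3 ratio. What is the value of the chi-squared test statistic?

Expected counts for N = 101 under a 13:3 ratio (total parts = 16):
  malvidin-free: 101 × 13/16 = 82.0625
  malvidin-pigmented: 101 × 3/16 = 18.9375
χ² = Σ (O − E)² / E
  malvidin-free: (81 − 82.0625)² / 82.0625 = 0.0138
  malvidin-pigmented: (20 − 18.9375)² / 18.9375 = 0.0596
χ² = 0.0138 + 0.0596 = 0.0734 ≈ 0.073

0.073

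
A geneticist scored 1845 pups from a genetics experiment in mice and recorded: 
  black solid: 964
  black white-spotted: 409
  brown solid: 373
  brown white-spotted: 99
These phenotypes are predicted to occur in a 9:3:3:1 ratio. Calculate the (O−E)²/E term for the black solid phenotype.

5.250

Under the 9:3:3:1 hypothesis (Σ ratio = 16, N = 1845):
  black solid: 1845 × 9/16 = 1037.8125
  black white-spotted: 1845 × 3/16 = 345.9375
  brown solid: 1845 × 3/16 = 345.9375
  brown white-spotted: 1845 × 1/16 = 115.3125
Contribution of black solid: (964 − 1037.8125)² / 1037.8125 = 5.2498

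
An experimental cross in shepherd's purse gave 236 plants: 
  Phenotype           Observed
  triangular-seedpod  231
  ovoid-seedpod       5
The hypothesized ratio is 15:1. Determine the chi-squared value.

Expected counts for N = 236 under a 15:1 ratio (total parts = 16):
  triangular-seedpod: 236 × 15/16 = 221.25
  ovoid-seedpod: 236 × 1/16 = 14.75
χ² = Σ (O − E)² / E
  triangular-seedpod: (231 − 221.25)² / 221.25 = 0.4297
  ovoid-seedpod: (5 − 14.75)² / 14.75 = 6.4449
χ² = 0.4297 + 6.4449 = 6.8746 ≈ 6.875

6.875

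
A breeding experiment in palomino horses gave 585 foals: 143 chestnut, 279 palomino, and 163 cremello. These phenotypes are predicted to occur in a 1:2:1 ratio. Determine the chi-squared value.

The 1:2:1 ratio has 4 parts, so with N = 585 the expected counts are:
  chestnut: 585 × 1/4 = 146.25
  palomino: 585 × 2/4 = 292.5
  cremello: 585 × 1/4 = 146.25
χ² = Σ (O − E)² / E
  chestnut: (143 − 146.25)² / 146.25 = 0.0722
  palomino: (279 − 292.5)² / 292.5 = 0.6231
  cremello: (163 − 146.25)² / 146.25 = 1.9184
χ² = 0.0722 + 0.6231 + 1.9184 = 2.6137 ≈ 2.614

2.614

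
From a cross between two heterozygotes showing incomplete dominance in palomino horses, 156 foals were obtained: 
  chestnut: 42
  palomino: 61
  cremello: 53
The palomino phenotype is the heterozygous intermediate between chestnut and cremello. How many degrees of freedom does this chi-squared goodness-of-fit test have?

2

With incomplete dominance, a heterozygote × heterozygote cross gives a 1:2:1 phenotypic ratio.
A goodness-of-fit test with 3 phenotype classes has df = 3 − 1 = 2.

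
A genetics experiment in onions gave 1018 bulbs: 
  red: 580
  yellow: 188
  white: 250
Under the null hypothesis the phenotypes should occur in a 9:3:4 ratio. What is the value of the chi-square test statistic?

0.218

The 9:3:4 ratio has 16 parts, so with N = 1018 the expected counts are:
  red: 1018 × 9/16 = 572.625
  yellow: 1018 × 3/16 = 190.875
  white: 1018 × 4/16 = 254.5
χ² = Σ (O − E)² / E
  red: (580 − 572.625)² / 572.625 = 0.0950
  yellow: (188 − 190.875)² / 190.875 = 0.0433
  white: (250 − 254.5)² / 254.5 = 0.0796
χ² = 0.0950 + 0.0433 + 0.0796 = 0.2179 ≈ 0.218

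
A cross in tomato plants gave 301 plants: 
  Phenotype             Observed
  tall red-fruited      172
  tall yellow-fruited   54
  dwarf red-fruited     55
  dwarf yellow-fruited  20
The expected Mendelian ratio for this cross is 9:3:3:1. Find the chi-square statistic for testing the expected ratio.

Under the 9:3:3:1 hypothesis (Σ ratio = 16, N = 301):
  tall red-fruited: 301 × 9/16 = 169.3125
  tall yellow-fruited: 301 × 3/16 = 56.4375
  dwarf red-fruited: 301 × 3/16 = 56.4375
  dwarf yellow-fruited: 301 × 1/16 = 18.8125
χ² = Σ (O − E)² / E
  tall red-fruited: (172 − 169.3125)² / 169.3125 = 0.0427
  tall yellow-fruited: (54 − 56.4375)² / 56.4375 = 0.1053
  dwarf red-fruited: (55 − 56.4375)² / 56.4375 = 0.0366
  dwarf yellow-fruited: (20 − 18.8125)² / 18.8125 = 0.0750
χ² = 0.0427 + 0.1053 + 0.0366 + 0.0750 = 0.2596 ≈ 0.260

0.260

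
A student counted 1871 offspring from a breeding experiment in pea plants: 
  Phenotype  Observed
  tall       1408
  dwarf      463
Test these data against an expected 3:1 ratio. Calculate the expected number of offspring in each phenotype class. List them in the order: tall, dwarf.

Expected counts for N = 1871 under a 3:1 ratio (total parts = 4):
  tall: 1871 × 3/4 = 1403.25
  dwarf: 1871 × 1/4 = 467.75

1403.25, 467.75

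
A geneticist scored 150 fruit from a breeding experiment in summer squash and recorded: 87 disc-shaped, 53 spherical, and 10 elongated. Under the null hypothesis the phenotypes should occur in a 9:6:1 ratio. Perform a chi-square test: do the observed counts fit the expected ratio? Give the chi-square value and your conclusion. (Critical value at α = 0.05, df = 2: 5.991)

Under the 9:6:1 hypothesis (Σ ratio = 16, N = 150):
  disc-shaped: 150 × 9/16 = 84.375
  spherical: 150 × 6/16 = 56.25
  elongated: 150 × 1/16 = 9.375
χ² = Σ (O − E)² / E
  disc-shaped: (87 − 84.375)² / 84.375 = 0.0817
  spherical: (53 − 56.25)² / 56.25 = 0.1878
  elongated: (10 − 9.375)² / 9.375 = 0.0417
χ² = 0.0817 + 0.1878 + 0.0417 = 0.3112 ≈ 0.311
Degrees of freedom = 3 − 1 = 2; critical value at α = 0.05 is 5.991.
Since 0.311 < 5.991, we fail to reject the null hypothesis — the data are consistent with the 9:6:1 ratio.

0.311; consistent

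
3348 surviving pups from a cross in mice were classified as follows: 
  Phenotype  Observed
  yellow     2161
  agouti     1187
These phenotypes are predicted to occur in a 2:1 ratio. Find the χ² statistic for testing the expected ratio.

Total ratio parts = 3. Expected numbers out of 3348:
  yellow: 3348 × 2/3 = 2232
  agouti: 3348 × 1/3 = 1116
χ² = Σ (O − E)² / E
  yellow: (2161 − 2232)² / 2232 = 2.2585
  agouti: (1187 − 1116)² / 1116 = 4.5170
χ² = 2.2585 + 4.5170 = 6.7755 ≈ 6.776

6.776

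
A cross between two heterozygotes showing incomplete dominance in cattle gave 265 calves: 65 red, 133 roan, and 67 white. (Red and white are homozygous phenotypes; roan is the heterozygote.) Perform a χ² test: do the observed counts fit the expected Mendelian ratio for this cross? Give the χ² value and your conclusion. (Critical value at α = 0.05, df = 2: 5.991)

With incomplete dominance, a heterozygote × heterozygote cross gives a 1:2:1 phenotypic ratio.
Expected counts for N = 265 under a 1:2:1 ratio (total parts = 4):
  red: 265 × 1/4 = 66.25
  roan: 265 × 2/4 = 132.5
  white: 265 × 1/4 = 66.25
χ² = Σ (O − E)² / E
  red: (65 − 66.25)² / 66.25 = 0.0236
  roan: (133 − 132.5)² / 132.5 = 0.0019
  white: (67 − 66.25)² / 66.25 = 0.0085
χ² = 0.0236 + 0.0019 + 0.0085 = 0.034
Degrees of freedom = 3 − 1 = 2; critical value at α = 0.05 is 5.991.
Since 0.034 < 5.991, we fail to reject the null hypothesis — the data are consistent with the 1:2:1 ratio.

0.034; consistent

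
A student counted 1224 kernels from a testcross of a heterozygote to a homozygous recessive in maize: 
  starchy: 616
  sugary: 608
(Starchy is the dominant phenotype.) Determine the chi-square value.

A testcross of a heterozygote (Aa × aa) gives a 1:1 phenotypic ratio.
The 1:1 ratio has 2 parts, so with N = 1224 the expected counts are:
  starchy: 1224 × 1/2 = 612
  sugary: 1224 × 1/2 = 612
χ² = Σ (O − E)² / E
  starchy: (616 − 612)² / 612 = 0.0261
  sugary: (608 − 612)² / 612 = 0.0261
χ² = 0.0261 + 0.0261 = 0.0522 ≈ 0.052

0.052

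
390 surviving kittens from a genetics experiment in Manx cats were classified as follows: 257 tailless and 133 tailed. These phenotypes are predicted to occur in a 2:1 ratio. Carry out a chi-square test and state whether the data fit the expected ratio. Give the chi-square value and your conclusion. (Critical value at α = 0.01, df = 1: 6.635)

0.104; consistent

The 2:1 ratio has 3 parts, so with N = 390 the expected counts are:
  tailless: 390 × 2/3 = 260
  tailed: 390 × 1/3 = 130
χ² = Σ (O − E)² / E
  tailless: (257 − 260)² / 260 = 0.0346
  tailed: (133 − 130)² / 130 = 0.0692
χ² = 0.0346 + 0.0692 = 0.1038 ≈ 0.104
Degrees of freedom = 2 − 1 = 1; critical value at α = 0.01 is 6.635.
Since 0.104 < 6.635, we fail to reject the null hypothesis — the data are consistent with the 2:1 ratio.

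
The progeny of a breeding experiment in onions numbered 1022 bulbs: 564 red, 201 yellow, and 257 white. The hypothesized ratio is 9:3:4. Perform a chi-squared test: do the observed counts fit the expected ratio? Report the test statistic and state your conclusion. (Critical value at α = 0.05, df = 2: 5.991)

The 9:3:4 ratio has 16 parts, so with N = 1022 the expected counts are:
  red: 1022 × 9/16 = 574.875
  yellow: 1022 × 3/16 = 191.625
  white: 1022 × 4/16 = 255.5
χ² = Σ (O − E)² / E
  red: (564 − 574.875)² / 574.875 = 0.2057
  yellow: (201 − 191.625)² / 191.625 = 0.4587
  white: (257 − 255.5)² / 255.5 = 0.0088
χ² = 0.2057 + 0.4587 + 0.0088 = 0.6732 ≈ 0.673
Degrees of freedom = 3 − 1 = 2; critical value at α = 0.05 is 5.991.
Since 0.673 < 5.991, we fail to reject the null hypothesis — the data are consistent with the 9:3:4 ratio.

0.673; consistent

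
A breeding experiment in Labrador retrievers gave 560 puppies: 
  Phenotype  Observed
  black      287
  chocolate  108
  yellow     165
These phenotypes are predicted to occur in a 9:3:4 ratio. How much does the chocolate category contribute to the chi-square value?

The 9:3:4 ratio has 16 parts, so with N = 560 the expected counts are:
  black: 560 × 9/16 = 315
  chocolate: 560 × 3/16 = 105
  yellow: 560 × 4/16 = 140
Contribution of chocolate: (108 − 105)² / 105 = 0.0857

0.086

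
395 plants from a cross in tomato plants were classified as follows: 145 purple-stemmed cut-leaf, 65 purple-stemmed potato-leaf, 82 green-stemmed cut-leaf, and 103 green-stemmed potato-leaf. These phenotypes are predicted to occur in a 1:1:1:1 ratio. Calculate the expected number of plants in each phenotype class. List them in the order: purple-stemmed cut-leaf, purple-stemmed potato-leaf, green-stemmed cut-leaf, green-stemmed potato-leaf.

Expected counts for N = 395 under a 1:1:1:1 ratio (total parts = 4):
  purple-stemmed cut-leaf: 395 × 1/4 = 98.75
  purple-stemmed potato-leaf: 395 × 1/4 = 98.75
  green-stemmed cut-leaf: 395 × 1/4 = 98.75
  green-stemmed potato-leaf: 395 × 1/4 = 98.75

98.75, 98.75, 98.75, 98.75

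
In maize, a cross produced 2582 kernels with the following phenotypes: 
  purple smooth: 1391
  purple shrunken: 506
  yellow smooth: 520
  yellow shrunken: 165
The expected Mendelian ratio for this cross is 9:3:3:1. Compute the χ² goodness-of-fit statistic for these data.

6.322

The 9:3:3:1 ratio has 16 parts, so with N = 2582 the expected counts are:
  purple smooth: 2582 × 9/16 = 1452.375
  purple shrunken: 2582 × 3/16 = 484.125
  yellow smooth: 2582 × 3/16 = 484.125
  yellow shrunken: 2582 × 1/16 = 161.375
χ² = Σ (O − E)² / E
  purple smooth: (1391 − 1452.375)² / 1452.375 = 2.5936
  purple shrunken: (506 − 484.125)² / 484.125 = 0.9884
  yellow smooth: (520 − 484.125)² / 484.125 = 2.6584
  yellow shrunken: (165 − 161.375)² / 161.375 = 0.0814
χ² = 2.5936 + 0.9884 + 2.6584 + 0.0814 = 6.3218 ≈ 6.322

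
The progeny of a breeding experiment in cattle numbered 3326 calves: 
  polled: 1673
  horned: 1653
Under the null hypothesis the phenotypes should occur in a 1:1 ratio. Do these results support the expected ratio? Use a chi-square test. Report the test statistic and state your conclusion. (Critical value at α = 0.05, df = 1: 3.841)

0.120; consistent

Under the 1:1 hypothesis (Σ ratio = 2, N = 3326):
  polled: 3326 × 1/2 = 1663
  horned: 3326 × 1/2 = 1663
χ² = Σ (O − E)² / E
  polled: (1673 − 1663)² / 1663 = 0.0601
  horned: (1653 − 1663)² / 1663 = 0.0601
χ² = 0.0601 + 0.0601 = 0.1202 ≈ 0.120
Degrees of freedom = 2 − 1 = 1; critical value at α = 0.05 is 3.841.
Since 0.120 < 3.841, we fail to reject the null hypothesis — the data are consistent with the 1:1 ratio.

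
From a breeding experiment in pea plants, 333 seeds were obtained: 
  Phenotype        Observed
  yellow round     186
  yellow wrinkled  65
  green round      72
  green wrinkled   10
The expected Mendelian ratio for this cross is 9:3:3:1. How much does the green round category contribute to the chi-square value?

The 9:3:3:1 ratio has 16 parts, so with N = 333 the expected counts are:
  yellow round: 333 × 9/16 = 187.3125
  yellow wrinkled: 333 × 3/16 = 62.4375
  green round: 333 × 3/16 = 62.4375
  green wrinkled: 333 × 1/16 = 20.8125
Contribution of green round: (72 − 62.4375)² / 62.4375 = 1.4645

1.465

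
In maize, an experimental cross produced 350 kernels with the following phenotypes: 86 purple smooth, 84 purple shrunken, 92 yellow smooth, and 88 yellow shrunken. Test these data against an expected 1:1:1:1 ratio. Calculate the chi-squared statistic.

Total ratio parts = 4. Expected numbers out of 350:
  purple smooth: 350 × 1/4 = 87.5
  purple shrunken: 350 × 1/4 = 87.5
  yellow smooth: 350 × 1/4 = 87.5
  yellow shrunken: 350 × 1/4 = 87.5
χ² = Σ (O − E)² / E
  purple smooth: (86 − 87.5)² / 87.5 = 0.0257
  purple shrunken: (84 − 87.5)² / 87.5 = 0.1400
  yellow smooth: (92 − 87.5)² / 87.5 = 0.2314
  yellow shrunken: (88 − 87.5)² / 87.5 = 0.0029
χ² = 0.0257 + 0.1400 + 0.2314 + 0.0029 = 0.400

0.400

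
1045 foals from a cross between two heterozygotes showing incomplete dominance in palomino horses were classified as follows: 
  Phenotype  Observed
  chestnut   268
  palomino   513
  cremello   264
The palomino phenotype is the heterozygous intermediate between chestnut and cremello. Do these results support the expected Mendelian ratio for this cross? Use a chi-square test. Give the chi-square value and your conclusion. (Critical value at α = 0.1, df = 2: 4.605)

With incomplete dominance, a heterozygote × heterozygote cross gives a 1:2:1 phenotypic ratio.
Expected counts for N = 1045 under a 1:2:1 ratio (total parts = 4):
  chestnut: 1045 × 1/4 = 261.25
  palomino: 1045 × 2/4 = 522.5
  cremello: 1045 × 1/4 = 261.25
χ² = Σ (O − E)² / E
  chestnut: (268 − 261.25)² / 261.25 = 0.1744
  palomino: (513 − 522.5)² / 522.5 = 0.1727
  cremello: (264 − 261.25)² / 261.25 = 0.0289
χ² = 0.1744 + 0.1727 + 0.0289 = 0.376
Degrees of freedom = 3 − 1 = 2; critical value at α = 0.1 is 4.605.
Since 0.376 < 4.605, we fail to reject the null hypothesis — the data are consistent with the 1:2:1 ratio.

0.376; consistent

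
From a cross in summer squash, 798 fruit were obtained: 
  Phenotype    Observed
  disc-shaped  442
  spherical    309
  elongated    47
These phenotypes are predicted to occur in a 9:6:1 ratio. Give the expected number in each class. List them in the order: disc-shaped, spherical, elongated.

The 9:6:1 ratio has 16 parts, so with N = 798 the expected counts are:
  disc-shaped: 798 × 9/16 = 448.875
  spherical: 798 × 6/16 = 299.25
  elongated: 798 × 1/16 = 49.875

448.875, 299.25, 49.875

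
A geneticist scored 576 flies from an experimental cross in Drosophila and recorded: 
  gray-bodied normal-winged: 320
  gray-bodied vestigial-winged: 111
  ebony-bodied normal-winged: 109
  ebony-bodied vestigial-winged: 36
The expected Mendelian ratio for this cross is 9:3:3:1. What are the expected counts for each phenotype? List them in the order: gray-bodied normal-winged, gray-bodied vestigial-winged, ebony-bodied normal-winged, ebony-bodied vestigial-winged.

324, 108, 108, 36

Under the 9:3:3:1 hypothesis (Σ ratio = 16, N = 576):
  gray-bodied normal-winged: 576 × 9/16 = 324
  gray-bodied vestigial-winged: 576 × 3/16 = 108
  ebony-bodied normal-winged: 576 × 3/16 = 108
  ebony-bodied vestigial-winged: 576 × 1/16 = 36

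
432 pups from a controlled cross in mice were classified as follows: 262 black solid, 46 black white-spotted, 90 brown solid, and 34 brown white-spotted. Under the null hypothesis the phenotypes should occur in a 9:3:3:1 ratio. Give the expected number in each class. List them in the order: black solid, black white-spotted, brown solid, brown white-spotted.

The 9:3:3:1 ratio has 16 parts, so with N = 432 the expected counts are:
  black solid: 432 × 9/16 = 243
  black white-spotted: 432 × 3/16 = 81
  brown solid: 432 × 3/16 = 81
  brown white-spotted: 432 × 1/16 = 27

243, 81, 81, 27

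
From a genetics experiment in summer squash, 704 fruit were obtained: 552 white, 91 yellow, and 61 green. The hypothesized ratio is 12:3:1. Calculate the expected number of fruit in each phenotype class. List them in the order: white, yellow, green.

528, 132, 44

Expected counts for N = 704 under a 12:3:1 ratio (total parts = 16):
  white: 704 × 12/16 = 528
  yellow: 704 × 3/16 = 132
  green: 704 × 1/16 = 44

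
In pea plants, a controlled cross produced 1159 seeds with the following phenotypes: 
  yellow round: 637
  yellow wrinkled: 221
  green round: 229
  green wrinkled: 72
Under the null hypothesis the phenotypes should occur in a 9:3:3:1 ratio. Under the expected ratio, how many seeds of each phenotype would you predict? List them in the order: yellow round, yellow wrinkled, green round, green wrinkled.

651.9375, 217.3125, 217.3125, 72.4375

Under the 9:3:3:1 hypothesis (Σ ratio = 16, N = 1159):
  yellow round: 1159 × 9/16 = 651.9375
  yellow wrinkled: 1159 × 3/16 = 217.3125
  green round: 1159 × 3/16 = 217.3125
  green wrinkled: 1159 × 1/16 = 72.4375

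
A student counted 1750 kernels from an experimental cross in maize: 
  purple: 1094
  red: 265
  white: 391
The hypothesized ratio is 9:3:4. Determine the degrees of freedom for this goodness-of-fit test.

2

A goodness-of-fit test with 3 phenotype classes has df = 3 − 1 = 2.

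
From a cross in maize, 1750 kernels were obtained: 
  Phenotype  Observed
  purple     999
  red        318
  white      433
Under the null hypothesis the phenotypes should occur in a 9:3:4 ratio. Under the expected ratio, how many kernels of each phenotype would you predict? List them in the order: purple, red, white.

Under the 9:3:4 hypothesis (Σ ratio = 16, N = 1750):
  purple: 1750 × 9/16 = 984.375
  red: 1750 × 3/16 = 328.125
  white: 1750 × 4/16 = 437.5

984.375, 328.125, 437.5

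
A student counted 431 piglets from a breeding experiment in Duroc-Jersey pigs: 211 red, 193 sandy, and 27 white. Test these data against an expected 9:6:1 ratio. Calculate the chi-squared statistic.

The 9:6:1 ratio has 16 parts, so with N = 431 the expected counts are:
  red: 431 × 9/16 = 242.4375
  sandy: 431 × 6/16 = 161.625
  white: 431 × 1/16 = 26.9375
χ² = Σ (O − E)² / E
  red: (211 − 242.4375)² / 242.4375 = 4.0766
  sandy: (193 − 161.625)² / 161.625 = 6.0906
  white: (27 − 26.9375)² / 26.9375 = 0.0001
χ² = 4.0766 + 6.0906 + 0.0001 = 10.1673 ≈ 10.167

10.167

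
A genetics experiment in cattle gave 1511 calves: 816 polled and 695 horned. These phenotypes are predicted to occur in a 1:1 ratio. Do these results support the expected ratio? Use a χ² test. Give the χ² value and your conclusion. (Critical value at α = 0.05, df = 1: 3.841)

Expected counts for N = 1511 under a 1:1 ratio (total parts = 2):
  polled: 1511 × 1/2 = 755.5
  horned: 1511 × 1/2 = 755.5
χ² = Σ (O − E)² / E
  polled: (816 − 755.5)² / 755.5 = 4.8448
  horned: (695 − 755.5)² / 755.5 = 4.8448
χ² = 4.8448 + 4.8448 = 9.6896 ≈ 9.690
Degrees of freedom = 2 − 1 = 1; critical value at α = 0.05 is 3.841.
Since 9.690 > 3.841, we reject the null hypothesis — the data do not fit the 1:1 ratio.

9.690; not consistent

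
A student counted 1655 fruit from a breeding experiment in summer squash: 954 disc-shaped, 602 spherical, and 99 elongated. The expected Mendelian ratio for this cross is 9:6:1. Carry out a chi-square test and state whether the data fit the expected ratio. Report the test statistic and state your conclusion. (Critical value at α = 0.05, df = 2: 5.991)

Total ratio parts = 16. Expected numbers out of 1655:
  disc-shaped: 1655 × 9/16 = 930.9375
  spherical: 1655 × 6/16 = 620.625
  elongated: 1655 × 1/16 = 103.4375
χ² = Σ (O − E)² / E
  disc-shaped: (954 − 930.9375)² / 930.9375 = 0.5713
  spherical: (602 − 620.625)² / 620.625 = 0.5589
  elongated: (99 − 103.4375)² / 103.4375 = 0.1904
χ² = 0.5713 + 0.5589 + 0.1904 = 1.3206 ≈ 1.321
Degrees of freedom = 3 − 1 = 2; critical value at α = 0.05 is 5.991.
Since 1.321 < 5.991, we fail to reject the null hypothesis — the data are consistent with the 9:6:1 ratio.

1.321; consistent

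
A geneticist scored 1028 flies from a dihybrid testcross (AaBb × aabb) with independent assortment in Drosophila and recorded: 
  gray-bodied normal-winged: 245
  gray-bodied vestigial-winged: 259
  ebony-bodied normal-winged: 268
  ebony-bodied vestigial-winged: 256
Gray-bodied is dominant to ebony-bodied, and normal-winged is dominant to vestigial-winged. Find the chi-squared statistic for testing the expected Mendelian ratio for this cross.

1.051

A dihybrid testcross with independent assortment gives a 1:1:1:1 ratio.
Expected counts for N = 1028 under a 1:1:1:1 ratio (total parts = 4):
  gray-bodied normal-winged: 1028 × 1/4 = 257
  gray-bodied vestigial-winged: 1028 × 1/4 = 257
  ebony-bodied normal-winged: 1028 × 1/4 = 257
  ebony-bodied vestigial-winged: 1028 × 1/4 = 257
χ² = Σ (O − E)² / E
  gray-bodied normal-winged: (245 − 257)² / 257 = 0.5603
  gray-bodied vestigial-winged: (259 − 257)² / 257 = 0.0156
  ebony-bodied normal-winged: (268 − 257)² / 257 = 0.4708
  ebony-bodied vestigial-winged: (256 − 257)² / 257 = 0.0039
χ² = 0.5603 + 0.0156 + 0.4708 + 0.0039 = 1.0506 ≈ 1.051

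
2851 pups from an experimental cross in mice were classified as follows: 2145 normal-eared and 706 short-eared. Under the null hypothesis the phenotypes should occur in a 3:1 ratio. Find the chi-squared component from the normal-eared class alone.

Expected counts for N = 2851 under a 3:1 ratio (total parts = 4):
  normal-eared: 2851 × 3/4 = 2138.25
  short-eared: 2851 × 1/4 = 712.75
Contribution of normal-eared: (2145 − 2138.25)² / 2138.25 = 0.0213

0.021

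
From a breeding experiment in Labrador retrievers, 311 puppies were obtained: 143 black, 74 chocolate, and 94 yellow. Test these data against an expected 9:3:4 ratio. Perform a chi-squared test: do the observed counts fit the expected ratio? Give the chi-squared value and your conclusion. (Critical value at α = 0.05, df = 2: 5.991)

Under the 9:3:4 hypothesis (Σ ratio = 16, N = 311):
  black: 311 × 9/16 = 174.9375
  chocolate: 311 × 3/16 = 58.3125
  yellow: 311 × 4/16 = 77.75
χ² = Σ (O − E)² / E
  black: (143 − 174.9375)² / 174.9375 = 5.8307
  chocolate: (74 − 58.3125)² / 58.3125 = 4.2203
  yellow: (94 − 77.75)² / 77.75 = 3.3963
χ² = 5.8307 + 4.2203 + 3.3963 = 13.4473 ≈ 13.447
Degrees of freedom = 3 − 1 = 2; critical value at α = 0.05 is 5.991.
Since 13.447 > 5.991, we reject the null hypothesis — the data do not fit the 9:3:4 ratio.

13.447; not consistent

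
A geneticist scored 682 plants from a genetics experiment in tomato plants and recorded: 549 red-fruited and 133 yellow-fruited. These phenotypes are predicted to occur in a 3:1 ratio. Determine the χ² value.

Under the 3:1 hypothesis (Σ ratio = 4, N = 682):
  red-fruited: 682 × 3/4 = 511.5
  yellow-fruited: 682 × 1/4 = 170.5
χ² = Σ (O − E)² / E
  red-fruited: (549 − 511.5)² / 511.5 = 2.7493
  yellow-fruited: (133 − 170.5)² / 170.5 = 8.2478
χ² = 2.7493 + 8.2478 = 10.9971 ≈ 10.997

10.997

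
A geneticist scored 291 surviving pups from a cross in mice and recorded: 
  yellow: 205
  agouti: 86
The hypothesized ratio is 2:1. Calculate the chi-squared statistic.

Under the 2:1 hypothesis (Σ ratio = 3, N = 291):
  yellow: 291 × 2/3 = 194
  agouti: 291 × 1/3 = 97
χ² = Σ (O − E)² / E
  yellow: (205 − 194)² / 194 = 0.6237
  agouti: (86 − 97)² / 97 = 1.2474
χ² = 0.6237 + 1.2474 = 1.8711 ≈ 1.871

1.871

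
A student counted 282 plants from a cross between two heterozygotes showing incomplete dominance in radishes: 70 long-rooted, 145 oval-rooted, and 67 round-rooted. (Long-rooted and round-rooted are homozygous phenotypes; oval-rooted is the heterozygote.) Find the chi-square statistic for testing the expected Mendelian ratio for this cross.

0.291

With incomplete dominance, a heterozygote × heterozygote cross gives a 1:2:1 phenotypic ratio.
The 1:2:1 ratio has 4 parts, so with N = 282 the expected counts are:
  long-rooted: 282 × 1/4 = 70.5
  oval-rooted: 282 × 2/4 = 141
  round-rooted: 282 × 1/4 = 70.5
χ² = Σ (O − E)² / E
  long-rooted: (70 − 70.5)² / 70.5 = 0.0035
  oval-rooted: (145 − 141)² / 141 = 0.1135
  round-rooted: (67 − 70.5)² / 70.5 = 0.1738
χ² = 0.0035 + 0.1135 + 0.1738 = 0.2908 ≈ 0.291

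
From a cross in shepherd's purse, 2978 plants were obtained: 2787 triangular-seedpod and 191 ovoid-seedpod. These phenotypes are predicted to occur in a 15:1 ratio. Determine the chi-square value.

0.136

Expected counts for N = 2978 under a 15:1 ratio (total parts = 16):
  triangular-seedpod: 2978 × 15/16 = 2791.875
  ovoid-seedpod: 2978 × 1/16 = 186.125
χ² = Σ (O − E)² / E
  triangular-seedpod: (2787 − 2791.875)² / 2791.875 = 0.0085
  ovoid-seedpod: (191 − 186.125)² / 186.125 = 0.1277
χ² = 0.0085 + 0.1277 = 0.1362 ≈ 0.136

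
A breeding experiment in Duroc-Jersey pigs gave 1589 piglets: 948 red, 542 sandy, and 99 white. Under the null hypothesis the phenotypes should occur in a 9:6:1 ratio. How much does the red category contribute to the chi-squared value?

3.285

Expected counts for N = 1589 under a 9:6:1 ratio (total parts = 16):
  red: 1589 × 9/16 = 893.8125
  sandy: 1589 × 6/16 = 595.875
  white: 1589 × 1/16 = 99.3125
Contribution of red: (948 − 893.8125)² / 893.8125 = 3.2851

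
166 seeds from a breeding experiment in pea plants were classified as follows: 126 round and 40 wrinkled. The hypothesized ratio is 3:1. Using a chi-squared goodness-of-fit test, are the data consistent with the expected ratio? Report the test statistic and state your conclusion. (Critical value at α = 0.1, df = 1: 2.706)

Expected counts for N = 166 under a 3:1 ratio (total parts = 4):
  round: 166 × 3/4 = 124.5
  wrinkled: 166 × 1/4 = 41.5
χ² = Σ (O − E)² / E
  round: (126 − 124.5)² / 124.5 = 0.0181
  wrinkled: (40 − 41.5)² / 41.5 = 0.0542
χ² = 0.0181 + 0.0542 = 0.0723 ≈ 0.072
Degrees of freedom = 2 − 1 = 1; critical value at α = 0.1 is 2.706.
Since 0.072 < 2.706, we fail to reject the null hypothesis — the data are consistent with the 3:1 ratio.

0.072; consistent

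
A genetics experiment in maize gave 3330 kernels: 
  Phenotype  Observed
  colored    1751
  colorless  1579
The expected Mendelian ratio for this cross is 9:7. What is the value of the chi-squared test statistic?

18.200

The 9:7 ratio has 16 parts, so with N = 3330 the expected counts are:
  colored: 3330 × 9/16 = 1873.125
  colorless: 3330 × 7/16 = 1456.875
χ² = Σ (O − E)² / E
  colored: (1751 − 1873.125)² / 1873.125 = 7.9624
  colorless: (1579 − 1456.875)² / 1456.875 = 10.2373
χ² = 7.9624 + 10.2373 = 18.1997 ≈ 18.200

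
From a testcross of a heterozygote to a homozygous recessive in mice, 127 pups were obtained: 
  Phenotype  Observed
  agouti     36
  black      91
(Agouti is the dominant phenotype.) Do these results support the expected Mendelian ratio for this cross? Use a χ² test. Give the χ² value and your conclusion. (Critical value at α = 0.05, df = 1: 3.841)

23.819; not consistent

A testcross of a heterozygote (Aa × aa) gives a 1:1 phenotypic ratio.
The 1:1 ratio has 2 parts, so with N = 127 the expected counts are:
  agouti: 127 × 1/2 = 63.5
  black: 127 × 1/2 = 63.5
χ² = Σ (O − E)² / E
  agouti: (36 − 63.5)² / 63.5 = 11.9094
  black: (91 − 63.5)² / 63.5 = 11.9094
χ² = 11.9094 + 11.9094 = 23.8188 ≈ 23.819
Degrees of freedom = 2 − 1 = 1; critical value at α = 0.05 is 3.841.
Since 23.819 > 3.841, we reject the null hypothesis — the data do not fit the 1:1 ratio.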